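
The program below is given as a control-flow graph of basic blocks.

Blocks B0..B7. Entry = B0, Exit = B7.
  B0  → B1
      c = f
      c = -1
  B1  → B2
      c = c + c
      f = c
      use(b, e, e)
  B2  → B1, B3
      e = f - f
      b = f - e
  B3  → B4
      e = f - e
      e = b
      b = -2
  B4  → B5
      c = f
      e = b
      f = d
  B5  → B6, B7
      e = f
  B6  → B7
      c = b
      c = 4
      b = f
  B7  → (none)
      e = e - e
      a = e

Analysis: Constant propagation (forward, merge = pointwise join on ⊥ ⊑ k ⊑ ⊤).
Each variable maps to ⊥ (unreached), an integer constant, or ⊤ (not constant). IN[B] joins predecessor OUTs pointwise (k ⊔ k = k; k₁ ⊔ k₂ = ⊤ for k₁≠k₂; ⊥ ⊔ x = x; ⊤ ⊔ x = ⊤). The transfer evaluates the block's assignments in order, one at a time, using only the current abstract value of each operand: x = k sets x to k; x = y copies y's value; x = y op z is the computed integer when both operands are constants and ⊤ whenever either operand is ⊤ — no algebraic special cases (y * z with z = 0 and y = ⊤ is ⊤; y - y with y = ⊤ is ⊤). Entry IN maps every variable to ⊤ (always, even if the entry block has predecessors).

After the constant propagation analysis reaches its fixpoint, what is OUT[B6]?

Answer: {a: ⊤, b: ⊤, c: 4, d: ⊤, e: ⊤, f: ⊤}

Trace:
Fixpoint table:
  B0:   IN=(all ⊤)   OUT={c:-1; rest ⊤}
  B1:   IN=(all ⊤)   OUT=(all ⊤)
  B2:   IN=(all ⊤)   OUT=(all ⊤)
  B3:   IN=(all ⊤)   OUT={b:-2; rest ⊤}
  B4:   IN={b:-2; rest ⊤}   OUT={b:-2, e:-2; rest ⊤}
  B5:   IN={b:-2, e:-2; rest ⊤}   OUT={b:-2; rest ⊤}
  B6:   IN={b:-2; rest ⊤}   OUT={c:4; rest ⊤}
  B7:   IN=(all ⊤)   OUT=(all ⊤)

Merge at B6: IN[B6] = OUT[B5] = {a: ⊤, b: -2, c: ⊤, d: ⊤, e: ⊤, f: ⊤}
Applying B6's transfer function to that IN value gives OUT[B6] (row B6 above).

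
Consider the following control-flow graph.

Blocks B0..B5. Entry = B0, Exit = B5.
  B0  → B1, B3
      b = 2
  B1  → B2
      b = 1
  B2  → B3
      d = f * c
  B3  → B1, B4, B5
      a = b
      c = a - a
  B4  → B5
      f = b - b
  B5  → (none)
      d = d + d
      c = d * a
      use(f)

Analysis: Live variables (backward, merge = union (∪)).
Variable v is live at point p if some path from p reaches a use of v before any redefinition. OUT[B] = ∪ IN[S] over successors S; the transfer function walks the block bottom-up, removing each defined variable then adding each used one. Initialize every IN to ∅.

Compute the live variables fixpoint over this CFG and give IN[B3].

Converged values:
  B0: | IN={c, d, f} | OUT={b, c, d, f}
  B1: | IN={c, f} | OUT={b, c, f}
  B2: | IN={b, c, f} | OUT={b, d, f}
  B3: | IN={b, d, f} | OUT={a, b, c, d, f}
  B4: | IN={a, b, d} | OUT={a, d, f}
  B5: | IN={a, d, f} | OUT={}

Merge at B3: OUT[B3] = IN[B1] ⊔ IN[B4] ⊔ IN[B5] = {a, b, c, d, f}
Applying B3's transfer function to that OUT value gives IN[B3] (row B3 above).

Answer: {b, d, f}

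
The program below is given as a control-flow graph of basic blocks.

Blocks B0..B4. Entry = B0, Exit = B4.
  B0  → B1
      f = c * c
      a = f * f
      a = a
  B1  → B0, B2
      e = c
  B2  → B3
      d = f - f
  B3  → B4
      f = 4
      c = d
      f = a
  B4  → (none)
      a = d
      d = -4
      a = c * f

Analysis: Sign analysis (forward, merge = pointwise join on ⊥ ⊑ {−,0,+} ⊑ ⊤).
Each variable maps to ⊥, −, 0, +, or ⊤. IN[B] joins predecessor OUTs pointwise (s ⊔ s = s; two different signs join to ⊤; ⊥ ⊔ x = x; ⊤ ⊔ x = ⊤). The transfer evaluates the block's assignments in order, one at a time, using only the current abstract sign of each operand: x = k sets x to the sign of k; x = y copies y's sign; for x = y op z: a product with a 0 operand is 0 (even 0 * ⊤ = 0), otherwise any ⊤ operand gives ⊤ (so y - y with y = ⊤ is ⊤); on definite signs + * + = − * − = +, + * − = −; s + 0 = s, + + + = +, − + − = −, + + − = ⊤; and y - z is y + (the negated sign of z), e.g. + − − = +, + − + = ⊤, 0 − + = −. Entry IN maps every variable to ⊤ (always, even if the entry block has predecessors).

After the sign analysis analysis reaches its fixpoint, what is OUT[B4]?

Answer: {a: ⊤, b: ⊤, c: ⊤, d: -, e: ⊤, f: ⊤}

Working:
Per-block solution:
  B0:  IN=(all ⊤)  OUT=(all ⊤)
  B1:  IN=(all ⊤)  OUT=(all ⊤)
  B2:  IN=(all ⊤)  OUT=(all ⊤)
  B3:  IN=(all ⊤)  OUT=(all ⊤)
  B4:  IN=(all ⊤)  OUT={d:-; rest ⊤}

Merge at B4: IN[B4] = OUT[B3] = {a: ⊤, b: ⊤, c: ⊤, d: ⊤, e: ⊤, f: ⊤}
Applying B4's transfer function to that IN value gives OUT[B4] (row B4 above).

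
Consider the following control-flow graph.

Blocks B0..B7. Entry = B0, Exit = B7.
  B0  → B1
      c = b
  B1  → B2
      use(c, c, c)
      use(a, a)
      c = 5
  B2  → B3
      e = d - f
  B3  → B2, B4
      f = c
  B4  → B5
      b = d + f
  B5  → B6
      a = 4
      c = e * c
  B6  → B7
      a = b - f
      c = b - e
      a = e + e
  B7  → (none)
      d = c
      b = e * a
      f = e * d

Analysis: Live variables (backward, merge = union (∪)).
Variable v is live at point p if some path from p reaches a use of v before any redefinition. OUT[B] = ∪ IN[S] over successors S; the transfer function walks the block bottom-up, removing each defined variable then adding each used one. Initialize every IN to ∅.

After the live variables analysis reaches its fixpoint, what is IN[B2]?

Answer: {c, d, f}

Working:
Converged values:
  B0:  IN={a, b, d, f}  OUT={a, c, d, f}
  B1:  IN={a, c, d, f}  OUT={c, d, f}
  B2:  IN={c, d, f}  OUT={c, d, e}
  B3:  IN={c, d, e}  OUT={c, d, e, f}
  B4:  IN={c, d, e, f}  OUT={b, c, e, f}
  B5:  IN={b, c, e, f}  OUT={b, e, f}
  B6:  IN={b, e, f}  OUT={a, c, e}
  B7:  IN={a, c, e}  OUT={}

Merge at B2: OUT[B2] = IN[B3] = {c, d, e}
Applying B2's transfer function to that OUT value gives IN[B2] (row B2 above).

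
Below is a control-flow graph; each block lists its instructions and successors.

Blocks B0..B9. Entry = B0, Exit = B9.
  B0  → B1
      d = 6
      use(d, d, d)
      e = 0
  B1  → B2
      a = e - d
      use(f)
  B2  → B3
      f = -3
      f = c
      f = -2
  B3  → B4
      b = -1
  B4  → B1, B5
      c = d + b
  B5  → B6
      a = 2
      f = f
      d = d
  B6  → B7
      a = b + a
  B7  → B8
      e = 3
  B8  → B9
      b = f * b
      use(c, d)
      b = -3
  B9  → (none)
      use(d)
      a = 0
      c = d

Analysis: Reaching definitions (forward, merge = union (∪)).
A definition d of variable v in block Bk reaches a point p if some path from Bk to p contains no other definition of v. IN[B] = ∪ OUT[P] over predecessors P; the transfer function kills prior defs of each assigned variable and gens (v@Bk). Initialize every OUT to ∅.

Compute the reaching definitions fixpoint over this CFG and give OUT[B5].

Fixpoint table:
  B0:  IN={}  OUT={d@B0, e@B0}
  B1:  IN={a@B1, b@B3, c@B4, d@B0, e@B0, f@B2}  OUT={a@B1, b@B3, c@B4, d@B0, e@B0, f@B2}
  B2:  IN={a@B1, b@B3, c@B4, d@B0, e@B0, f@B2}  OUT={a@B1, b@B3, c@B4, d@B0, e@B0, f@B2}
  B3:  IN={a@B1, b@B3, c@B4, d@B0, e@B0, f@B2}  OUT={a@B1, b@B3, c@B4, d@B0, e@B0, f@B2}
  B4:  IN={a@B1, b@B3, c@B4, d@B0, e@B0, f@B2}  OUT={a@B1, b@B3, c@B4, d@B0, e@B0, f@B2}
  B5:  IN={a@B1, b@B3, c@B4, d@B0, e@B0, f@B2}  OUT={a@B5, b@B3, c@B4, d@B5, e@B0, f@B5}
  B6:  IN={a@B5, b@B3, c@B4, d@B5, e@B0, f@B5}  OUT={a@B6, b@B3, c@B4, d@B5, e@B0, f@B5}
  B7:  IN={a@B6, b@B3, c@B4, d@B5, e@B0, f@B5}  OUT={a@B6, b@B3, c@B4, d@B5, e@B7, f@B5}
  B8:  IN={a@B6, b@B3, c@B4, d@B5, e@B7, f@B5}  OUT={a@B6, b@B8, c@B4, d@B5, e@B7, f@B5}
  B9:  IN={a@B6, b@B8, c@B4, d@B5, e@B7, f@B5}  OUT={a@B9, b@B8, c@B9, d@B5, e@B7, f@B5}

Merge at B5: IN[B5] = OUT[B4] = {a@B1, b@B3, c@B4, d@B0, e@B0, f@B2}
Applying B5's transfer function to that IN value gives OUT[B5] (row B5 above).

Answer: {a@B5, b@B3, c@B4, d@B5, e@B0, f@B5}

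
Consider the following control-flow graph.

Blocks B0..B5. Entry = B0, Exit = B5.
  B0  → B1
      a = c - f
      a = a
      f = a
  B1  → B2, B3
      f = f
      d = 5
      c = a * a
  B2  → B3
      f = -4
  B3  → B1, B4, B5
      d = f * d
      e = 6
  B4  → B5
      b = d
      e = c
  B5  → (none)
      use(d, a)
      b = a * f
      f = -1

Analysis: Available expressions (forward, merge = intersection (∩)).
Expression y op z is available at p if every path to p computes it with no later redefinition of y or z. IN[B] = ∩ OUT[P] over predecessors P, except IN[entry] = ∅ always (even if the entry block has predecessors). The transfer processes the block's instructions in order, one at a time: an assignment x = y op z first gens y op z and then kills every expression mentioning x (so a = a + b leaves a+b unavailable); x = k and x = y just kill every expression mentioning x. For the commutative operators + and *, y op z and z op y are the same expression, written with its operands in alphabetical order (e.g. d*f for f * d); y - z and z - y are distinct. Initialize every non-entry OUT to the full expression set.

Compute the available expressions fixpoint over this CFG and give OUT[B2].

Answer: {a*a}

Derivation:
Per-block solution:
  B0:  IN={}  OUT={}
  B1:  IN={}  OUT={a*a}
  B2:  IN={a*a}  OUT={a*a}
  B3:  IN={a*a}  OUT={a*a}
  B4:  IN={a*a}  OUT={a*a}
  B5:  IN={a*a}  OUT={a*a}

Merge at B2: IN[B2] = OUT[B1] = {a*a}
Applying B2's transfer function to that IN value gives OUT[B2] (row B2 above).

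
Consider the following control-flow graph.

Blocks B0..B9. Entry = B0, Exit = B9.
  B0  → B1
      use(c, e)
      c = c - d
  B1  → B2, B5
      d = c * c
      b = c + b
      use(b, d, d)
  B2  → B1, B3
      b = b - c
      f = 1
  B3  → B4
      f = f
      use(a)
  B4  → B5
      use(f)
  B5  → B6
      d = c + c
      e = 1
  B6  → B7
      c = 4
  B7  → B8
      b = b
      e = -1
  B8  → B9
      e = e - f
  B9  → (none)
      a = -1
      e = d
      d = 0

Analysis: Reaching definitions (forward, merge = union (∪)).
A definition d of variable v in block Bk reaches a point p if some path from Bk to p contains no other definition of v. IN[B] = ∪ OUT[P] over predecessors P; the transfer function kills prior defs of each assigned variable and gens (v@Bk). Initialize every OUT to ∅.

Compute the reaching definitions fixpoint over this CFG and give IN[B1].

Converged values:
  B0:  IN={}  OUT={c@B0}
  B1:  IN={b@B2, c@B0, d@B1, f@B2}  OUT={b@B1, c@B0, d@B1, f@B2}
  B2:  IN={b@B1, c@B0, d@B1, f@B2}  OUT={b@B2, c@B0, d@B1, f@B2}
  B3:  IN={b@B2, c@B0, d@B1, f@B2}  OUT={b@B2, c@B0, d@B1, f@B3}
  B4:  IN={b@B2, c@B0, d@B1, f@B3}  OUT={b@B2, c@B0, d@B1, f@B3}
  B5:  IN={b@B1, b@B2, c@B0, d@B1, f@B2, f@B3}  OUT={b@B1, b@B2, c@B0, d@B5, e@B5, f@B2, f@B3}
  B6:  IN={b@B1, b@B2, c@B0, d@B5, e@B5, f@B2, f@B3}  OUT={b@B1, b@B2, c@B6, d@B5, e@B5, f@B2, f@B3}
  B7:  IN={b@B1, b@B2, c@B6, d@B5, e@B5, f@B2, f@B3}  OUT={b@B7, c@B6, d@B5, e@B7, f@B2, f@B3}
  B8:  IN={b@B7, c@B6, d@B5, e@B7, f@B2, f@B3}  OUT={b@B7, c@B6, d@B5, e@B8, f@B2, f@B3}
  B9:  IN={b@B7, c@B6, d@B5, e@B8, f@B2, f@B3}  OUT={a@B9, b@B7, c@B6, d@B9, e@B9, f@B2, f@B3}

Merge at B1: IN[B1] = OUT[B0] ⊔ OUT[B2] = {b@B2, c@B0, d@B1, f@B2}

Answer: {b@B2, c@B0, d@B1, f@B2}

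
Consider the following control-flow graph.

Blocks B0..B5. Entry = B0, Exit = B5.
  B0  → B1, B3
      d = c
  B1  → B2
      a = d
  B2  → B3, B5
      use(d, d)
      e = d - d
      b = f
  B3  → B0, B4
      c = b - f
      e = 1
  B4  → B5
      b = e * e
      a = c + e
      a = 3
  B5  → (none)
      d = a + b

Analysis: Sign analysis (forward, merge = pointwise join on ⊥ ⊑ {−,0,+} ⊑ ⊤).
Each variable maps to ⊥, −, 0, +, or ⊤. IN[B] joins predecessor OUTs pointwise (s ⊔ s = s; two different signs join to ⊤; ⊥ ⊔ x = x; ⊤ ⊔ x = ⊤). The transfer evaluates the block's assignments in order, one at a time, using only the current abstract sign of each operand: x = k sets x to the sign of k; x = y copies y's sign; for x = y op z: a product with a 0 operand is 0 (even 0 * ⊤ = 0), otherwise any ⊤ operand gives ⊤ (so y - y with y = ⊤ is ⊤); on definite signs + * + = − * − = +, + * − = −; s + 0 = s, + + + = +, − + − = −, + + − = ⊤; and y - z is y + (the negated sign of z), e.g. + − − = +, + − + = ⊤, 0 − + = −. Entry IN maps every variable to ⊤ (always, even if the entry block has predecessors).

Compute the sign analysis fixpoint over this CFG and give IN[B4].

Converged values:
  B0:  IN=(all ⊤)  OUT=(all ⊤)
  B1:  IN=(all ⊤)  OUT=(all ⊤)
  B2:  IN=(all ⊤)  OUT=(all ⊤)
  B3:  IN=(all ⊤)  OUT={e:+; rest ⊤}
  B4:  IN={e:+; rest ⊤}  OUT={a:+, b:+, e:+; rest ⊤}
  B5:  IN=(all ⊤)  OUT=(all ⊤)

Merge at B4: IN[B4] = OUT[B3] = {a: ⊤, b: ⊤, c: ⊤, d: ⊤, e: +, f: ⊤}

Answer: {a: ⊤, b: ⊤, c: ⊤, d: ⊤, e: +, f: ⊤}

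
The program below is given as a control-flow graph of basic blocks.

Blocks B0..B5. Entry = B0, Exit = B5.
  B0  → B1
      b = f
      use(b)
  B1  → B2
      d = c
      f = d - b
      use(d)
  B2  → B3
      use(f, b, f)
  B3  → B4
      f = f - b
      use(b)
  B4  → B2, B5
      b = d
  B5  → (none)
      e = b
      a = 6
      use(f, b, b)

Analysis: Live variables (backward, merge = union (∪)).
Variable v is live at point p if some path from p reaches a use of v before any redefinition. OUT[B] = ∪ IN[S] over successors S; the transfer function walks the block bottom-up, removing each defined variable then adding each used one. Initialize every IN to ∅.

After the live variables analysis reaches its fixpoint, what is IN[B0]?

Converged values:
  B0:   IN={c, f}   OUT={b, c}
  B1:   IN={b, c}   OUT={b, d, f}
  B2:   IN={b, d, f}   OUT={b, d, f}
  B3:   IN={b, d, f}   OUT={d, f}
  B4:   IN={d, f}   OUT={b, d, f}
  B5:   IN={b, f}   OUT={}

Merge at B0: OUT[B0] = IN[B1] = {b, c}
Applying B0's transfer function to that OUT value gives IN[B0] (row B0 above).

Answer: {c, f}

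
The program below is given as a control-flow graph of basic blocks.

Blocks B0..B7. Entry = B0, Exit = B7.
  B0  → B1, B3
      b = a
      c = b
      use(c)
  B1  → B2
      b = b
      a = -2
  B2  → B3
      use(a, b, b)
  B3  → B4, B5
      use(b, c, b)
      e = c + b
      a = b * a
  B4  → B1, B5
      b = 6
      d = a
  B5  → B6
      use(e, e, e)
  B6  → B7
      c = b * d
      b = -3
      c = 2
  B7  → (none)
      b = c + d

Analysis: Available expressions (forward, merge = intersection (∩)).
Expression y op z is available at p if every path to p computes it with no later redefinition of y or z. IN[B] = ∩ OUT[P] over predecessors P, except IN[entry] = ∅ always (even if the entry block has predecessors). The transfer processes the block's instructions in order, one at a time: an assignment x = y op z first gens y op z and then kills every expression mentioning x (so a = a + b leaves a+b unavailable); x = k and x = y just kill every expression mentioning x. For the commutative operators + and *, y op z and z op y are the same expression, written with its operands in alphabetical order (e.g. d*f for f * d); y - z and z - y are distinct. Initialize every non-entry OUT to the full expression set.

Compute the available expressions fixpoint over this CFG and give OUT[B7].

Fixpoint table:
  B0:  IN={}  OUT={}
  B1:  IN={}  OUT={}
  B2:  IN={}  OUT={}
  B3:  IN={}  OUT={b+c}
  B4:  IN={b+c}  OUT={}
  B5:  IN={}  OUT={}
  B6:  IN={}  OUT={}
  B7:  IN={}  OUT={c+d}

Merge at B7: IN[B7] = OUT[B6] = {}
Applying B7's transfer function to that IN value gives OUT[B7] (row B7 above).

Answer: {c+d}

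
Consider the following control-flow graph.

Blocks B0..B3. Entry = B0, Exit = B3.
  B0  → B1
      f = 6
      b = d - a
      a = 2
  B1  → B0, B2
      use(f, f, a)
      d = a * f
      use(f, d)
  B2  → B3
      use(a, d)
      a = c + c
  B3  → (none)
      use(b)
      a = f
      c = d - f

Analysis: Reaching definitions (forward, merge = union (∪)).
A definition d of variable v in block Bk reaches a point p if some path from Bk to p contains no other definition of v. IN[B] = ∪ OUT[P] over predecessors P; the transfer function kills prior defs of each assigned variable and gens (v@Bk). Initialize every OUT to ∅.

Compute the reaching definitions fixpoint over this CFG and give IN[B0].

Converged values:
  B0:   IN={a@B0, b@B0, d@B1, f@B0}   OUT={a@B0, b@B0, d@B1, f@B0}
  B1:   IN={a@B0, b@B0, d@B1, f@B0}   OUT={a@B0, b@B0, d@B1, f@B0}
  B2:   IN={a@B0, b@B0, d@B1, f@B0}   OUT={a@B2, b@B0, d@B1, f@B0}
  B3:   IN={a@B2, b@B0, d@B1, f@B0}   OUT={a@B3, b@B0, c@B3, d@B1, f@B0}

Merge at B0 (entry node, so the boundary value {} is joined with the incoming edge(s)): IN[B0] = {} ⊔ OUT[B1] = {a@B0, b@B0, d@B1, f@B0}

Answer: {a@B0, b@B0, d@B1, f@B0}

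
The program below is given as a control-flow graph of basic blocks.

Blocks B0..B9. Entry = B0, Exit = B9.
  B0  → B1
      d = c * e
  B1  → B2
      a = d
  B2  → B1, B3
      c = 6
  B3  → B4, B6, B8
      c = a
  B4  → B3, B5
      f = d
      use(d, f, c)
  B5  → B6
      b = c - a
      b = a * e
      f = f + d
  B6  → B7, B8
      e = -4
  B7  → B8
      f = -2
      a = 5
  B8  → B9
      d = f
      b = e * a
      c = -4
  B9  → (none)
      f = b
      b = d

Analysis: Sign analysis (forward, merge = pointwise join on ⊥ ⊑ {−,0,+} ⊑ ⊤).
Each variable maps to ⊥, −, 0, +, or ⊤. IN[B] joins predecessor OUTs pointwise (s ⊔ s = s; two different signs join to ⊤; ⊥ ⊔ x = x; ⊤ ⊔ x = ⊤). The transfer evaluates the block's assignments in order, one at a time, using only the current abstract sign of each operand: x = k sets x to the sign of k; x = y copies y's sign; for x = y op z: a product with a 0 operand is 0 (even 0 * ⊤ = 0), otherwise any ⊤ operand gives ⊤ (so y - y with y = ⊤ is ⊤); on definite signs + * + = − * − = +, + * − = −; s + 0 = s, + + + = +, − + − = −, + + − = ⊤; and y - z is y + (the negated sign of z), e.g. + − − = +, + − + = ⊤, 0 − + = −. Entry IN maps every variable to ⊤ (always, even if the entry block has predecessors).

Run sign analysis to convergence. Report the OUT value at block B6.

Answer: {a: ⊤, b: ⊤, c: ⊤, d: ⊤, e: -, f: ⊤}

Working:
Fixpoint table:
  B0:   IN=(all ⊤)   OUT=(all ⊤)
  B1:   IN=(all ⊤)   OUT=(all ⊤)
  B2:   IN=(all ⊤)   OUT={c:+; rest ⊤}
  B3:   IN=(all ⊤)   OUT=(all ⊤)
  B4:   IN=(all ⊤)   OUT=(all ⊤)
  B5:   IN=(all ⊤)   OUT=(all ⊤)
  B6:   IN=(all ⊤)   OUT={e:-; rest ⊤}
  B7:   IN={e:-; rest ⊤}   OUT={a:+, e:-, f:-; rest ⊤}
  B8:   IN=(all ⊤)   OUT={c:-; rest ⊤}
  B9:   IN={c:-; rest ⊤}   OUT={c:-; rest ⊤}

Merge at B6: IN[B6] = OUT[B3] ⊔ OUT[B5] = {a: ⊤, b: ⊤, c: ⊤, d: ⊤, e: ⊤, f: ⊤}
Applying B6's transfer function to that IN value gives OUT[B6] (row B6 above).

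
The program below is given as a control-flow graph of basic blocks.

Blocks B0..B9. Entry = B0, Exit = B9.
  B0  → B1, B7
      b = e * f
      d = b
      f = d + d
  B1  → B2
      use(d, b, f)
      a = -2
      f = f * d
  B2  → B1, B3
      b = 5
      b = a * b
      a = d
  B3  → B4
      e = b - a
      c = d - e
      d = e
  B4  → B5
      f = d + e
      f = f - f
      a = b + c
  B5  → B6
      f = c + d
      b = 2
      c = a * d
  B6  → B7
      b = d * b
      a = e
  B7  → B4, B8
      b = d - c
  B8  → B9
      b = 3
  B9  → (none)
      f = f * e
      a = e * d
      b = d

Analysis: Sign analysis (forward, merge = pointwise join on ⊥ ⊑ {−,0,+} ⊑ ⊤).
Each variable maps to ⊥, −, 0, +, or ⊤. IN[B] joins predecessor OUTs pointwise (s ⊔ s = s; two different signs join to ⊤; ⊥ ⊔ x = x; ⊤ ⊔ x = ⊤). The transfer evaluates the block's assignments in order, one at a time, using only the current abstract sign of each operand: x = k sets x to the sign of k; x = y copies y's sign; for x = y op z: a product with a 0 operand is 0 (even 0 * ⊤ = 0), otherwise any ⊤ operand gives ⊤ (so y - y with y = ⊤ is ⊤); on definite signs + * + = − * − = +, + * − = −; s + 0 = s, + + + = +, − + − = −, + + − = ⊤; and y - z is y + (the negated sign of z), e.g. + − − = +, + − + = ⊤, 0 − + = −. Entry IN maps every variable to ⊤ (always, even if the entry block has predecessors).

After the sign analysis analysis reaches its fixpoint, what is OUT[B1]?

Answer: {a: -, b: ⊤, c: ⊤, d: ⊤, e: ⊤, f: ⊤}

Working:
Fixpoint table:
  B0:  IN=(all ⊤)  OUT=(all ⊤)
  B1:  IN=(all ⊤)  OUT={a:-; rest ⊤}
  B2:  IN={a:-; rest ⊤}  OUT={b:-; rest ⊤}
  B3:  IN={b:-; rest ⊤}  OUT={b:-; rest ⊤}
  B4:  IN=(all ⊤)  OUT=(all ⊤)
  B5:  IN=(all ⊤)  OUT={b:+; rest ⊤}
  B6:  IN={b:+; rest ⊤}  OUT=(all ⊤)
  B7:  IN=(all ⊤)  OUT=(all ⊤)
  B8:  IN=(all ⊤)  OUT={b:+; rest ⊤}
  B9:  IN={b:+; rest ⊤}  OUT=(all ⊤)

Merge at B1: IN[B1] = OUT[B0] ⊔ OUT[B2] = {a: ⊤, b: ⊤, c: ⊤, d: ⊤, e: ⊤, f: ⊤}
Applying B1's transfer function to that IN value gives OUT[B1] (row B1 above).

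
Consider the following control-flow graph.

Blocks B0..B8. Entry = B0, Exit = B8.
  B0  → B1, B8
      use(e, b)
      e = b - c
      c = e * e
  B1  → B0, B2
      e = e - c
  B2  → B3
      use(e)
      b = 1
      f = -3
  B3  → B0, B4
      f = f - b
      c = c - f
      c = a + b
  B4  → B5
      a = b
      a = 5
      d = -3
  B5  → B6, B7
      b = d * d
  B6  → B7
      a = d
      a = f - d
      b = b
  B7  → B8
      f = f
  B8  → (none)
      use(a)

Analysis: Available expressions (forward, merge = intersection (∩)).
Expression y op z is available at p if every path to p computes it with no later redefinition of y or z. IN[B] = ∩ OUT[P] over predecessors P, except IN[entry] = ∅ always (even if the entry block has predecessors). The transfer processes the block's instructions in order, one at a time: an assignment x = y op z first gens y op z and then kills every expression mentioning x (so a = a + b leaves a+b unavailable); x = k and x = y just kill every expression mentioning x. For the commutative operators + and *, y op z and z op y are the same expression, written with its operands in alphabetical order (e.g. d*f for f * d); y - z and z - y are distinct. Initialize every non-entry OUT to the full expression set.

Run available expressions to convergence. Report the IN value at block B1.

Answer: {e*e}

Derivation:
Per-block solution:
  B0:  IN={}  OUT={e*e}
  B1:  IN={e*e}  OUT={}
  B2:  IN={}  OUT={}
  B3:  IN={}  OUT={a+b}
  B4:  IN={a+b}  OUT={}
  B5:  IN={}  OUT={d*d}
  B6:  IN={d*d}  OUT={d*d, f-d}
  B7:  IN={d*d}  OUT={d*d}
  B8:  IN={}  OUT={}

Merge at B1: IN[B1] = OUT[B0] = {e*e}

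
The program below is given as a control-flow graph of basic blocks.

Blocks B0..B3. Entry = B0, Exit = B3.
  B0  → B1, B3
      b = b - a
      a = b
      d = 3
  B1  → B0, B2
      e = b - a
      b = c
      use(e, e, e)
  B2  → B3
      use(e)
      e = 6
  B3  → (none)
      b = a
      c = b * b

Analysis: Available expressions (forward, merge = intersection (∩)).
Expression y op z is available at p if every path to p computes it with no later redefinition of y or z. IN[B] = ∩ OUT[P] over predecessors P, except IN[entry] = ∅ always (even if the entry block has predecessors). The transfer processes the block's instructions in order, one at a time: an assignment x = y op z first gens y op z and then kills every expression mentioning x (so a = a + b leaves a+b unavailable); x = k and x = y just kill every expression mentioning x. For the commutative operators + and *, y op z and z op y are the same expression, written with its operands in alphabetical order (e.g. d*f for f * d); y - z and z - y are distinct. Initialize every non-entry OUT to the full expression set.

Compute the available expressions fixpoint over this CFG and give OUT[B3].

Answer: {b*b}

Derivation:
Per-block solution:
  B0:   IN={}   OUT={}
  B1:   IN={}   OUT={}
  B2:   IN={}   OUT={}
  B3:   IN={}   OUT={b*b}

Merge at B3: IN[B3] = OUT[B0] ∩ OUT[B2] = {}
Applying B3's transfer function to that IN value gives OUT[B3] (row B3 above).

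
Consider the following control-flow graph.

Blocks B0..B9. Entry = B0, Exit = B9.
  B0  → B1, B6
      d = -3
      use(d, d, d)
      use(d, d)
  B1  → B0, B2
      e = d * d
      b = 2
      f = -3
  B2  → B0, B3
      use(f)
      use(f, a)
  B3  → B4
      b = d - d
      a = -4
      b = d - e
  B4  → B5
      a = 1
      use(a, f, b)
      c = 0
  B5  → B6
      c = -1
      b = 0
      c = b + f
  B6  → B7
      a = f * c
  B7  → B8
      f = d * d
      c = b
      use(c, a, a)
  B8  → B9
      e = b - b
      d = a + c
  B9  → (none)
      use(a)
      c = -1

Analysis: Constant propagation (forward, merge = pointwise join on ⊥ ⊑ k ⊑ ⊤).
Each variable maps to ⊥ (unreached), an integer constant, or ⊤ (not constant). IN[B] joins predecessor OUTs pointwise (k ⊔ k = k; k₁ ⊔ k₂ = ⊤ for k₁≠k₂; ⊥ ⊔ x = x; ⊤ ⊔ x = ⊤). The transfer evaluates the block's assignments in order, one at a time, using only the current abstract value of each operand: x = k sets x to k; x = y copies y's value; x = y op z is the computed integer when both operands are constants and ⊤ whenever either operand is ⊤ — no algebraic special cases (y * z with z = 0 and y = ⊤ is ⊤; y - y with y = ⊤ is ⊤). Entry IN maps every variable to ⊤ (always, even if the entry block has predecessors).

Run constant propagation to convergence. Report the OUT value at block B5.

Answer: {a: 1, b: 0, c: -3, d: -3, e: 9, f: -3}

Trace:
Per-block solution:
  B0:  IN=(all ⊤)  OUT={d:-3; rest ⊤}
  B1:  IN={d:-3; rest ⊤}  OUT={b:2, d:-3, e:9, f:-3; rest ⊤}
  B2:  IN={b:2, d:-3, e:9, f:-3; rest ⊤}  OUT={b:2, d:-3, e:9, f:-3; rest ⊤}
  B3:  IN={b:2, d:-3, e:9, f:-3; rest ⊤}  OUT={a:-4, b:-12, d:-3, e:9, f:-3; rest ⊤}
  B4:  IN={a:-4, b:-12, d:-3, e:9, f:-3; rest ⊤}  OUT={a:1, b:-12, c:0, d:-3, e:9, f:-3; rest ⊤}
  B5:  IN={a:1, b:-12, c:0, d:-3, e:9, f:-3; rest ⊤}  OUT={a:1, b:0, c:-3, d:-3, e:9, f:-3; rest ⊤}
  B6:  IN={d:-3; rest ⊤}  OUT={d:-3; rest ⊤}
  B7:  IN={d:-3; rest ⊤}  OUT={d:-3, f:9; rest ⊤}
  B8:  IN={d:-3, f:9; rest ⊤}  OUT={f:9; rest ⊤}
  B9:  IN={f:9; rest ⊤}  OUT={c:-1, f:9; rest ⊤}

Merge at B5: IN[B5] = OUT[B4] = {a: 1, b: -12, c: 0, d: -3, e: 9, f: -3}
Applying B5's transfer function to that IN value gives OUT[B5] (row B5 above).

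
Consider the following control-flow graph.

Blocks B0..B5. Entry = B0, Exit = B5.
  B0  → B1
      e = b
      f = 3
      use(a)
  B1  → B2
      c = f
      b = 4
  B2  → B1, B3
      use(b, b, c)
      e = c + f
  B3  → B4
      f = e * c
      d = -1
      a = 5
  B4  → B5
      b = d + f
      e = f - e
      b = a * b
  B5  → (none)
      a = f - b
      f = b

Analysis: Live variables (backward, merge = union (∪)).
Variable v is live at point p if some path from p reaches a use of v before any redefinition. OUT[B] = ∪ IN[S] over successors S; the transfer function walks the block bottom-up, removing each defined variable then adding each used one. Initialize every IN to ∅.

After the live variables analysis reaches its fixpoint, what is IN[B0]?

Answer: {a, b}

Working:
Per-block solution:
  B0: | IN={a, b} | OUT={f}
  B1: | IN={f} | OUT={b, c, f}
  B2: | IN={b, c, f} | OUT={c, e, f}
  B3: | IN={c, e} | OUT={a, d, e, f}
  B4: | IN={a, d, e, f} | OUT={b, f}
  B5: | IN={b, f} | OUT={}

Merge at B0: OUT[B0] = IN[B1] = {f}
Applying B0's transfer function to that OUT value gives IN[B0] (row B0 above).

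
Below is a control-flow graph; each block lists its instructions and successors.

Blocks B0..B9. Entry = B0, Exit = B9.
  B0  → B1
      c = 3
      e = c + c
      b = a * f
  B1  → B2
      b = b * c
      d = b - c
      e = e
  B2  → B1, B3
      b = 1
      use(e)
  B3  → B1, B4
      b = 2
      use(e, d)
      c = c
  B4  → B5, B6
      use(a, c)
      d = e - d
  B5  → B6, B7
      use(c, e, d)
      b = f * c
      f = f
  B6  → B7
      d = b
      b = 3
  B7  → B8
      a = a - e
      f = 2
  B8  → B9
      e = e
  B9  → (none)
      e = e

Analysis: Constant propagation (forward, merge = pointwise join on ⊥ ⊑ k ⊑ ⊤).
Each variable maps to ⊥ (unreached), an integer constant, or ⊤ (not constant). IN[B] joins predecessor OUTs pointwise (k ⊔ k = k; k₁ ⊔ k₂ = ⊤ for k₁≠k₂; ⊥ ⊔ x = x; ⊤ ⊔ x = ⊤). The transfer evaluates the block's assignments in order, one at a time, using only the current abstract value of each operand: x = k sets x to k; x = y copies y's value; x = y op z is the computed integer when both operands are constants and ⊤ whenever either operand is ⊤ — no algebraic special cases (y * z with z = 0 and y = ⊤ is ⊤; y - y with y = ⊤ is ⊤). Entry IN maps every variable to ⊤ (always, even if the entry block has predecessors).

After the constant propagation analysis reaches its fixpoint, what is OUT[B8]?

Answer: {a: ⊤, b: ⊤, c: 3, d: ⊤, e: 6, f: 2}

Working:
Fixpoint table:
  B0:   IN=(all ⊤)   OUT={c:3, e:6; rest ⊤}
  B1:   IN={c:3, e:6; rest ⊤}   OUT={c:3, e:6; rest ⊤}
  B2:   IN={c:3, e:6; rest ⊤}   OUT={b:1, c:3, e:6; rest ⊤}
  B3:   IN={b:1, c:3, e:6; rest ⊤}   OUT={b:2, c:3, e:6; rest ⊤}
  B4:   IN={b:2, c:3, e:6; rest ⊤}   OUT={b:2, c:3, e:6; rest ⊤}
  B5:   IN={b:2, c:3, e:6; rest ⊤}   OUT={c:3, e:6; rest ⊤}
  B6:   IN={c:3, e:6; rest ⊤}   OUT={b:3, c:3, e:6; rest ⊤}
  B7:   IN={c:3, e:6; rest ⊤}   OUT={c:3, e:6, f:2; rest ⊤}
  B8:   IN={c:3, e:6, f:2; rest ⊤}   OUT={c:3, e:6, f:2; rest ⊤}
  B9:   IN={c:3, e:6, f:2; rest ⊤}   OUT={c:3, e:6, f:2; rest ⊤}

Merge at B8: IN[B8] = OUT[B7] = {a: ⊤, b: ⊤, c: 3, d: ⊤, e: 6, f: 2}
Applying B8's transfer function to that IN value gives OUT[B8] (row B8 above).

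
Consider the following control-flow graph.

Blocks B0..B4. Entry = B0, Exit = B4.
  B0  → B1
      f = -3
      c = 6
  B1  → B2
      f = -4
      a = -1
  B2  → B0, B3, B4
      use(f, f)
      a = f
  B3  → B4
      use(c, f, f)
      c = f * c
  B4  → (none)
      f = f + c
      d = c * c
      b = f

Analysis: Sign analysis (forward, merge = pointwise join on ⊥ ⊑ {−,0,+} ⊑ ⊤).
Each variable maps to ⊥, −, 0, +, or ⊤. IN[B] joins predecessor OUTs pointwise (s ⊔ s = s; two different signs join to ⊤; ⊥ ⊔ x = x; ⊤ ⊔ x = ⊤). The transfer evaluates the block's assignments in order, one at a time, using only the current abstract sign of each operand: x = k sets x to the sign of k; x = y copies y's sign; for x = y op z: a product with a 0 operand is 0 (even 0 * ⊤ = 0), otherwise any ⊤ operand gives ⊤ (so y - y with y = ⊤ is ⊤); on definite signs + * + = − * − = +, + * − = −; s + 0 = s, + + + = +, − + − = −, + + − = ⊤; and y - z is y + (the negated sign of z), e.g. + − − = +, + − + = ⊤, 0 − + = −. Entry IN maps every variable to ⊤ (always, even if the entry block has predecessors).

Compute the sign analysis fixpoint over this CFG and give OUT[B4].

Answer: {a: -, b: ⊤, c: ⊤, d: ⊤, e: ⊤, f: ⊤}

Derivation:
Per-block solution:
  B0:   IN=(all ⊤)   OUT={c:+, f:-; rest ⊤}
  B1:   IN={c:+, f:-; rest ⊤}   OUT={a:-, c:+, f:-; rest ⊤}
  B2:   IN={a:-, c:+, f:-; rest ⊤}   OUT={a:-, c:+, f:-; rest ⊤}
  B3:   IN={a:-, c:+, f:-; rest ⊤}   OUT={a:-, c:-, f:-; rest ⊤}
  B4:   IN={a:-, f:-; rest ⊤}   OUT={a:-; rest ⊤}

Merge at B4: IN[B4] = OUT[B2] ⊔ OUT[B3] = {a: -, b: ⊤, c: ⊤, d: ⊤, e: ⊤, f: -}
Applying B4's transfer function to that IN value gives OUT[B4] (row B4 above).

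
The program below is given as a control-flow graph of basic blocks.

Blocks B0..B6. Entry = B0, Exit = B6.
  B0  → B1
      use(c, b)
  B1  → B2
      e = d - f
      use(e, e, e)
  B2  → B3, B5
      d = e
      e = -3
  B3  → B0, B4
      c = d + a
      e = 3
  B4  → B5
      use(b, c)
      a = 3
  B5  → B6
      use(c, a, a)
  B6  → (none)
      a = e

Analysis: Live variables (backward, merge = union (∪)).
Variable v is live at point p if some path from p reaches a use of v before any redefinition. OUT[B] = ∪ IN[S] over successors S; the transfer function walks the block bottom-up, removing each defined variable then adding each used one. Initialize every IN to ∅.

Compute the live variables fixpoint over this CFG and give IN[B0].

Answer: {a, b, c, d, f}

Derivation:
Per-block solution:
  B0:  IN={a, b, c, d, f}  OUT={a, b, c, d, f}
  B1:  IN={a, b, c, d, f}  OUT={a, b, c, e, f}
  B2:  IN={a, b, c, e, f}  OUT={a, b, c, d, e, f}
  B3:  IN={a, b, d, f}  OUT={a, b, c, d, e, f}
  B4:  IN={b, c, e}  OUT={a, c, e}
  B5:  IN={a, c, e}  OUT={e}
  B6:  IN={e}  OUT={}

Merge at B0: OUT[B0] = IN[B1] = {a, b, c, d, f}
Applying B0's transfer function to that OUT value gives IN[B0] (row B0 above).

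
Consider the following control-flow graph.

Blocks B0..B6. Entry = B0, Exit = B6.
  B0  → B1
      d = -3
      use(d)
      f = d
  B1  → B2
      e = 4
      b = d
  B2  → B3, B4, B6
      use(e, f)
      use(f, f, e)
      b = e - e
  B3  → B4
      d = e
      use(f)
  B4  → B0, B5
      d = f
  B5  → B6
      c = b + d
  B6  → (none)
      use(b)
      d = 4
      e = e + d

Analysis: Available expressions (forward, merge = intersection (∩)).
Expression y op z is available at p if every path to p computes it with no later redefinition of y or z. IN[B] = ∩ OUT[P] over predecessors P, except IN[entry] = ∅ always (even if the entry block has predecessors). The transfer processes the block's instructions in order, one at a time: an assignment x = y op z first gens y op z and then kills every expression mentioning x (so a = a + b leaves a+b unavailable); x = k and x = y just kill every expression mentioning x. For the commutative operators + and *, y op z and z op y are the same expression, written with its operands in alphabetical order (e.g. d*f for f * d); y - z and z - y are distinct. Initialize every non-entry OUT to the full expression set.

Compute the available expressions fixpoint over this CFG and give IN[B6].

Answer: {e-e}

Derivation:
Fixpoint table:
  B0:  IN={}  OUT={}
  B1:  IN={}  OUT={}
  B2:  IN={}  OUT={e-e}
  B3:  IN={e-e}  OUT={e-e}
  B4:  IN={e-e}  OUT={e-e}
  B5:  IN={e-e}  OUT={b+d, e-e}
  B6:  IN={e-e}  OUT={}

Merge at B6: IN[B6] = OUT[B2] ∩ OUT[B5] = {e-e}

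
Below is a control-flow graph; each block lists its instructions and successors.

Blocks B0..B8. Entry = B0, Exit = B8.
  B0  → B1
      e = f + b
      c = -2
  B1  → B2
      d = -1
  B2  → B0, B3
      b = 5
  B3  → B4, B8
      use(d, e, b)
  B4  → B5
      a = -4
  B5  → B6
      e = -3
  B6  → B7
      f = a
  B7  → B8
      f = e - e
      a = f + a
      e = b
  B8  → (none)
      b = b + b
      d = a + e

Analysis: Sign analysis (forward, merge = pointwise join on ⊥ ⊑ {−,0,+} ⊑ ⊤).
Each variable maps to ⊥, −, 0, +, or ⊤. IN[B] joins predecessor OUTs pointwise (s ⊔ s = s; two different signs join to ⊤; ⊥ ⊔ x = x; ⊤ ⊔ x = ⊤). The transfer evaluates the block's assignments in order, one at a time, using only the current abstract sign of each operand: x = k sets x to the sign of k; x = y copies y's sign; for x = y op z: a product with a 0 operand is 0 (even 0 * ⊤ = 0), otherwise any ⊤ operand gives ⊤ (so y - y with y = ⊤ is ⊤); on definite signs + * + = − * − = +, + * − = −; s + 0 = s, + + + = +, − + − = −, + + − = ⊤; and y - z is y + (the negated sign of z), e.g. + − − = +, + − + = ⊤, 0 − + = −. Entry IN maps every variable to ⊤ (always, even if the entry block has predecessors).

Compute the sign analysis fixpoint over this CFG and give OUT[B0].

Answer: {a: ⊤, b: ⊤, c: -, d: ⊤, e: ⊤, f: ⊤}

Derivation:
Fixpoint table:
  B0:  IN=(all ⊤)  OUT={c:-; rest ⊤}
  B1:  IN={c:-; rest ⊤}  OUT={c:-, d:-; rest ⊤}
  B2:  IN={c:-, d:-; rest ⊤}  OUT={b:+, c:-, d:-; rest ⊤}
  B3:  IN={b:+, c:-, d:-; rest ⊤}  OUT={b:+, c:-, d:-; rest ⊤}
  B4:  IN={b:+, c:-, d:-; rest ⊤}  OUT={a:-, b:+, c:-, d:-; rest ⊤}
  B5:  IN={a:-, b:+, c:-, d:-; rest ⊤}  OUT={a:-, b:+, c:-, d:-, e:-; rest ⊤}
  B6:  IN={a:-, b:+, c:-, d:-, e:-; rest ⊤}  OUT={a:-, b:+, c:-, d:-, e:-, f:-; rest ⊤}
  B7:  IN={a:-, b:+, c:-, d:-, e:-, f:-; rest ⊤}  OUT={b:+, c:-, d:-, e:+; rest ⊤}
  B8:  IN={b:+, c:-, d:-; rest ⊤}  OUT={b:+, c:-; rest ⊤}

Merge at B0 (entry node, so the boundary value (all ⊤) is joined with the incoming edge(s)): IN[B0] = (all ⊤) ⊔ OUT[B2] = {a: ⊤, b: ⊤, c: ⊤, d: ⊤, e: ⊤, f: ⊤}
Applying B0's transfer function to that IN value gives OUT[B0] (row B0 above).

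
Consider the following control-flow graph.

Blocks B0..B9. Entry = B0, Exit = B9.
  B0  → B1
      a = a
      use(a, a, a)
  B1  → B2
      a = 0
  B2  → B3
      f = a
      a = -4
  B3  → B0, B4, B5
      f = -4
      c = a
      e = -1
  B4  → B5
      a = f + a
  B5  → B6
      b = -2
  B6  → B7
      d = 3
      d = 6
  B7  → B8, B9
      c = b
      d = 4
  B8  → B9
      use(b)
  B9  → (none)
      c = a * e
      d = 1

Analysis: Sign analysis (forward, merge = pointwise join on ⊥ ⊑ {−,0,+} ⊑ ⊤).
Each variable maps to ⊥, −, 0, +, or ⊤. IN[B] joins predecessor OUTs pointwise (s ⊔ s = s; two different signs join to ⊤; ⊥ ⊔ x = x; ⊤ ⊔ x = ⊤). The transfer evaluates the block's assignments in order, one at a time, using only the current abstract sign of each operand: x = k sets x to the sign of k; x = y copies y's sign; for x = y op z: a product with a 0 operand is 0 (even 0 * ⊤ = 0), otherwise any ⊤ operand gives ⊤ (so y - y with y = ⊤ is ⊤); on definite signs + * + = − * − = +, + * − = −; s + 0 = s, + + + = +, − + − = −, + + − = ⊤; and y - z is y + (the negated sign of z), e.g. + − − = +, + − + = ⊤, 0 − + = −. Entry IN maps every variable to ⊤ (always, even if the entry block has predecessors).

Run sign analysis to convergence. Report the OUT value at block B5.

Answer: {a: -, b: -, c: -, d: ⊤, e: -, f: -}

Trace:
Fixpoint table:
  B0:  IN=(all ⊤)  OUT=(all ⊤)
  B1:  IN=(all ⊤)  OUT={a:0; rest ⊤}
  B2:  IN={a:0; rest ⊤}  OUT={a:-, f:0; rest ⊤}
  B3:  IN={a:-, f:0; rest ⊤}  OUT={a:-, c:-, e:-, f:-; rest ⊤}
  B4:  IN={a:-, c:-, e:-, f:-; rest ⊤}  OUT={a:-, c:-, e:-, f:-; rest ⊤}
  B5:  IN={a:-, c:-, e:-, f:-; rest ⊤}  OUT={a:-, b:-, c:-, e:-, f:-; rest ⊤}
  B6:  IN={a:-, b:-, c:-, e:-, f:-; rest ⊤}  OUT={a:-, b:-, c:-, d:+, e:-, f:-; rest ⊤}
  B7:  IN={a:-, b:-, c:-, d:+, e:-, f:-; rest ⊤}  OUT={a:-, b:-, c:-, d:+, e:-, f:-; rest ⊤}
  B8:  IN={a:-, b:-, c:-, d:+, e:-, f:-; rest ⊤}  OUT={a:-, b:-, c:-, d:+, e:-, f:-; rest ⊤}
  B9:  IN={a:-, b:-, c:-, d:+, e:-, f:-; rest ⊤}  OUT={a:-, b:-, c:+, d:+, e:-, f:-; rest ⊤}

Merge at B5: IN[B5] = OUT[B3] ⊔ OUT[B4] = {a: -, b: ⊤, c: -, d: ⊤, e: -, f: -}
Applying B5's transfer function to that IN value gives OUT[B5] (row B5 above).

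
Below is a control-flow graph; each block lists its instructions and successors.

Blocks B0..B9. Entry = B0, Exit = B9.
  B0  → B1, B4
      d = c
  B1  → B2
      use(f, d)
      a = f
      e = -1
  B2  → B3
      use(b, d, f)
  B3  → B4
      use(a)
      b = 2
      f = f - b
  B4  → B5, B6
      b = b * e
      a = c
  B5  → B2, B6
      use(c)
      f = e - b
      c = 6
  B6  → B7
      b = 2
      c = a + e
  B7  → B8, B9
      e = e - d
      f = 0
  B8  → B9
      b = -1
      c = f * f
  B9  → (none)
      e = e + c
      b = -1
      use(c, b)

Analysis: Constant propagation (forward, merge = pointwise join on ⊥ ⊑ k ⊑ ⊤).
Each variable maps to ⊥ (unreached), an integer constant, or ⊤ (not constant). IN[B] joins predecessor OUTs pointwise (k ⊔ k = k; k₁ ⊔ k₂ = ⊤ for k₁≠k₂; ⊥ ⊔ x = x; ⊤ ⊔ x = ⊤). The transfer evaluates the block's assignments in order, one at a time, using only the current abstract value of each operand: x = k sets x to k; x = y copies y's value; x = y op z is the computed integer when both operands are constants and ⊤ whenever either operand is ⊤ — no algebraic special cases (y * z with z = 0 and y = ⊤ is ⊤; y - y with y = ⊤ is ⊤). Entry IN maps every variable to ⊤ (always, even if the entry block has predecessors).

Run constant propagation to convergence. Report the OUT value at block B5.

Converged values:
  B0:   IN=(all ⊤)   OUT=(all ⊤)
  B1:   IN=(all ⊤)   OUT={e:-1; rest ⊤}
  B2:   IN=(all ⊤)   OUT=(all ⊤)
  B3:   IN=(all ⊤)   OUT={b:2; rest ⊤}
  B4:   IN=(all ⊤)   OUT=(all ⊤)
  B5:   IN=(all ⊤)   OUT={c:6; rest ⊤}
  B6:   IN=(all ⊤)   OUT={b:2; rest ⊤}
  B7:   IN={b:2; rest ⊤}   OUT={b:2, f:0; rest ⊤}
  B8:   IN={b:2, f:0; rest ⊤}   OUT={b:-1, c:0, f:0; rest ⊤}
  B9:   IN={f:0; rest ⊤}   OUT={b:-1, f:0; rest ⊤}

Merge at B5: IN[B5] = OUT[B4] = {a: ⊤, b: ⊤, c: ⊤, d: ⊤, e: ⊤, f: ⊤}
Applying B5's transfer function to that IN value gives OUT[B5] (row B5 above).

Answer: {a: ⊤, b: ⊤, c: 6, d: ⊤, e: ⊤, f: ⊤}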